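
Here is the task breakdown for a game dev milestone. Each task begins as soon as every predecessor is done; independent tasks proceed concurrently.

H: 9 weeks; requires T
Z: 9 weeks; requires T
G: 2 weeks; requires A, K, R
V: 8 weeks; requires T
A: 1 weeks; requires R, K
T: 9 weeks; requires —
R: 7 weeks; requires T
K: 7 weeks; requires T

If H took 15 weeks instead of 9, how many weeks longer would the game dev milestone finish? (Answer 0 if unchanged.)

5

Baseline: T→K→A→G = 9+7+1+2 = 19 → 19 weeks.
The longest path through H is only 18 weeks, so H has float 1.
The binding chain switches to T→H = 9+15 = 24; finish 24 weeks.
Change in finish: 24 − 19 = +5 weeks.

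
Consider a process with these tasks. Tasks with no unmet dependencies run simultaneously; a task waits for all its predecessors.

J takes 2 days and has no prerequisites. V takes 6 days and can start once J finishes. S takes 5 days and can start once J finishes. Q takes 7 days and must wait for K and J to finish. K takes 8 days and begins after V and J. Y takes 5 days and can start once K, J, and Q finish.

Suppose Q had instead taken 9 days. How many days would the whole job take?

30

Actual critical path: J→V→K→Q→Y = 2+6+8+7+5 = 28 ⇒ 28 days.
Q is on the critical path; changing it to 9 makes that path 30 days.
No other chain overtakes it, so the finish is 30 days.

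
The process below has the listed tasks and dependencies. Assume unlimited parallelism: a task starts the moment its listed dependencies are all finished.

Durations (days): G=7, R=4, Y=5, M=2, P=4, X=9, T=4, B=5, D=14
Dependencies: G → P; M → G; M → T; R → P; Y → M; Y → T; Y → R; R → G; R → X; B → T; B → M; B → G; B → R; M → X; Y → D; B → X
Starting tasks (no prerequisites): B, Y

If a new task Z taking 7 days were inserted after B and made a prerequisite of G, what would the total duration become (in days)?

23

Originally the schedule takes 20 days.
With Z inserted, G now waits for max(R, M, B, Z).
New critical path: B→Z→G→P = 5+7+7+4 = 23 ⇒ 23 days.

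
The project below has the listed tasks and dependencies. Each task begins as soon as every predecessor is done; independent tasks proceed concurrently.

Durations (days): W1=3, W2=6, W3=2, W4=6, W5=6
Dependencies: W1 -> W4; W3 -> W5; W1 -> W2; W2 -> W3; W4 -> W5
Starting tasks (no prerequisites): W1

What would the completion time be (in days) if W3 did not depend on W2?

15

Before: longest chain W1→W2→W3→W5 = 3+6+2+6 = 17, finish 17.
Without W2→W3, W3's earliest start moves from 9 to 0.
New critical path: W1→W4→W5 = 3+6+6 = 15 ⇒ 15 days.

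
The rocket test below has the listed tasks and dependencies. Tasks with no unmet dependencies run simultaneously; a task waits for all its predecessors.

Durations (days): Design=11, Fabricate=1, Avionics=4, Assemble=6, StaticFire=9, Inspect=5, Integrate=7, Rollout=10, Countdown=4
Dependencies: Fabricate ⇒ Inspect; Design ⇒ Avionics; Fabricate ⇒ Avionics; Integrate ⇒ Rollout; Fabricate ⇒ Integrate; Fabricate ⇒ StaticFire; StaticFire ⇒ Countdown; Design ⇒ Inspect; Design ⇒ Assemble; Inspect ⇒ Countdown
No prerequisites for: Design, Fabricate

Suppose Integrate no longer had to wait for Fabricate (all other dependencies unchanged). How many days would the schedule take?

Original critical path: Design→Inspect→Countdown = 11+5+4 = 20 ⇒ 20 days.
Without Fabricate→Integrate, Integrate's earliest start moves from 1 to 0.
After: Design→Inspect→Countdown = 11+5+4 = 20 → 20 days.

20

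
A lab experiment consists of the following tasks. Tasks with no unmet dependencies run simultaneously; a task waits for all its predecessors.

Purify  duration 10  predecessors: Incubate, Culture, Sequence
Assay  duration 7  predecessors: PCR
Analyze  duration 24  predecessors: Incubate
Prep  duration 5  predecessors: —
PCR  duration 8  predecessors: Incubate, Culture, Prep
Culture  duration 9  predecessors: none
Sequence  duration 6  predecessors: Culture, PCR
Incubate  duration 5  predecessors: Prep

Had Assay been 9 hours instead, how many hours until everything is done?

34

Baseline: Prep→Incubate→PCR→Sequence→Purify = 5+5+8+6+10 = 34 → 34 hours.
Assay is off the critical path — its longest chain is 25 hours, giving 9 of slack.
The critical path is still Prep→Incubate→PCR→Sequence→Purify; finish is now 34 hours.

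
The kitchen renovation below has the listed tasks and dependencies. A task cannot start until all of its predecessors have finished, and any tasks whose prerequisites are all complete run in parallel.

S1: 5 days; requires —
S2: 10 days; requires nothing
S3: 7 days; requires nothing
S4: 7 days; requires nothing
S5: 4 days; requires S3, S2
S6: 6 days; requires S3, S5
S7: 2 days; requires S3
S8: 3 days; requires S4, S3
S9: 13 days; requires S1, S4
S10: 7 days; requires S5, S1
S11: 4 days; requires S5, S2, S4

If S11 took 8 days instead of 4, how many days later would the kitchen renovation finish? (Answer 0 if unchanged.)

1

As given, the longest chain is S2→S5→S10 = 10+4+7 = 21, so the finish is 21 days.
S11 is off the critical path — its longest chain is 18 days, giving 3 of slack.
The binding chain switches to S2→S5→S11 = 10+4+8 = 22; finish 22 days.
Change in finish: 22 − 21 = +1 days.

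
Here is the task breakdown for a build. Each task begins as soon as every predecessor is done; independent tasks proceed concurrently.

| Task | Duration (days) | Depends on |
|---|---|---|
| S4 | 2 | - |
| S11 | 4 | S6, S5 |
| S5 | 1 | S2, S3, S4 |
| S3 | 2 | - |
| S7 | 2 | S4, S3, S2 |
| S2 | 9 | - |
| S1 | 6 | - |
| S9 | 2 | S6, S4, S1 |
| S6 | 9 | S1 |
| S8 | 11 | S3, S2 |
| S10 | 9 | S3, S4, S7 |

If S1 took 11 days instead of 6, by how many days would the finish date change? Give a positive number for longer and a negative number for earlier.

4

As given, the longest chain is S2→S7→S10 = 9+2+9 = 20, so the finish is 20 days.
S1 is off the critical path — its longest chain is 19 days, giving 1 of slack.
Now S1→S6→S11 = 11+9+4 = 24 is longest, so the finish becomes 24 days.
Change in finish: 24 − 20 = +4 days.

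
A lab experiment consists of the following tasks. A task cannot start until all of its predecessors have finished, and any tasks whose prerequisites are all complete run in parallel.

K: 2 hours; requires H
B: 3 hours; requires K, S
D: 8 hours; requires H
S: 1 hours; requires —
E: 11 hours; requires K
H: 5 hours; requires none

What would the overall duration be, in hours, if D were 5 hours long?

18

As given, the longest chain is H→K→E = 5+2+11 = 18, so the finish is 18 hours.
D has 5 hours of float (longest path through it is 13).
No other chain overtakes it, so the finish is 18 hours.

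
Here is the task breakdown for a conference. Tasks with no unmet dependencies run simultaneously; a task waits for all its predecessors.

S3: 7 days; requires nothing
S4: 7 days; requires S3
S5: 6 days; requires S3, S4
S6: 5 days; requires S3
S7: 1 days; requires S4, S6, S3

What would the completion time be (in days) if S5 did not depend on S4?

15

With the dependency in place, S3→S4→S5 = 7+7+6 = 20 sets the finish at 20 days.
Without S4→S5, S5's earliest start moves from 14 to 7.
After: S3→S4→S7 = 7+7+1 = 15 → 15 days.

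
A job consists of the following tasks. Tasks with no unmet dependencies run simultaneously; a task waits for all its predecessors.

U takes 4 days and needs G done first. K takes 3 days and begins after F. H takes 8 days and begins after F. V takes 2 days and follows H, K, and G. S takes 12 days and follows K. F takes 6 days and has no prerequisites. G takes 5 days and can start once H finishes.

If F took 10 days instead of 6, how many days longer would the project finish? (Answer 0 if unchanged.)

4

The binding path is F→H→G→U = 6+8+5+4 = 23; finish at 23 days.
F is on the critical path; changing it to 10 makes that path 27 days.
The critical path is still F→H→G→U; finish is now 27 days.
Change in finish: 27 − 23 = +4 days.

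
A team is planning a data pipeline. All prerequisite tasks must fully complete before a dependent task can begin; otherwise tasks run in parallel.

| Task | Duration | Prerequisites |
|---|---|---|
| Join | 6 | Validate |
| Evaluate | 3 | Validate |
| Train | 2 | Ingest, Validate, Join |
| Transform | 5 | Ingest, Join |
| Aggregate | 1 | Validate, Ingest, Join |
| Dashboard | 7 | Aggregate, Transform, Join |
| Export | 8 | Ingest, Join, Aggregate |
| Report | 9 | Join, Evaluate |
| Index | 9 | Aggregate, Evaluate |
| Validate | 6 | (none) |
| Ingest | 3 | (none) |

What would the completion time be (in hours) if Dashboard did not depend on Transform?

22

With the dependency in place, Validate→Join→Transform→Dashboard = 6+6+5+7 = 24 sets the finish at 24 hours.
Without Transform→Dashboard, Dashboard's earliest start moves from 17 to 13.
After: Validate→Join→Aggregate→Index = 6+6+1+9 = 22 → 22 hours.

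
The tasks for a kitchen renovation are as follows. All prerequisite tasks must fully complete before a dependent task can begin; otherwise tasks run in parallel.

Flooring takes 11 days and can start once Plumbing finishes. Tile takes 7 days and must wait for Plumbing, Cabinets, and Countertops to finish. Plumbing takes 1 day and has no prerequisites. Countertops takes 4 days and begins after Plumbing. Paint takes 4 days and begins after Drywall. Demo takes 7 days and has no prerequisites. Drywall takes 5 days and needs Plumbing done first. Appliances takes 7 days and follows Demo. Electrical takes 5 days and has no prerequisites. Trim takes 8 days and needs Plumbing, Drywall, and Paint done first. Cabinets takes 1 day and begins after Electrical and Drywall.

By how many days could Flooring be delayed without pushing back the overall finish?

6

Plumbing→Drywall→Paint→Trim = 1+5+4+8 = 18 sets the makespan at 18 days.
Longest path through Flooring: 12 days (earliest finish 12, latest finish 18).
Slack of Flooring = 7 − 1 = 6 days.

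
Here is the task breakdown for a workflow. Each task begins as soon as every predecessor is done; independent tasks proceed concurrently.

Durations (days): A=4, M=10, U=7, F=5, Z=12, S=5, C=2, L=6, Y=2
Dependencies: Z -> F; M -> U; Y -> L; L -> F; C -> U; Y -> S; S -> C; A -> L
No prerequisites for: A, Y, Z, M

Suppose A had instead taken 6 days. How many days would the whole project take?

The binding path is Z→F = 12+5 = 17; finish at 17 days.
The longest path through A is only 15 days, so A has float 2.
New critical path: A→L→F = 6+6+5 = 17 ⇒ 17 days.

17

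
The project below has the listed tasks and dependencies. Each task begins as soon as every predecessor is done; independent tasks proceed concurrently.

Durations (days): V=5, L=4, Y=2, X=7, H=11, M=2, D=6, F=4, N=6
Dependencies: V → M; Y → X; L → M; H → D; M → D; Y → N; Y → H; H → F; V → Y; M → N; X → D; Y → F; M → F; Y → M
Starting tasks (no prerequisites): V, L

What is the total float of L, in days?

Critical path: V→Y→H→D = 5+2+11+6 = 24, so the finish is 24 days.
L finishes as early as 4 and must finish by 16.
So L can slip 16 − 4 = 12 days.

12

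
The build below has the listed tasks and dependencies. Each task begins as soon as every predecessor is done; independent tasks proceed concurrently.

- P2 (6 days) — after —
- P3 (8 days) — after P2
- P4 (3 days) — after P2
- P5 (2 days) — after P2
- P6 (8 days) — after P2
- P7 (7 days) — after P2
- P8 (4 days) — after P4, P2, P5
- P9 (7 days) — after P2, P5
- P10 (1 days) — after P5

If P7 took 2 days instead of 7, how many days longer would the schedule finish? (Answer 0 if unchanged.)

0

The binding path is P2→P5→P9 = 6+2+7 = 15; finish at 15 days.
The longest path through P7 is only 13 days, so P7 has float 2.
No other chain overtakes it, so the finish is 15 days.
Change in finish: 15 − 15 = +0 days.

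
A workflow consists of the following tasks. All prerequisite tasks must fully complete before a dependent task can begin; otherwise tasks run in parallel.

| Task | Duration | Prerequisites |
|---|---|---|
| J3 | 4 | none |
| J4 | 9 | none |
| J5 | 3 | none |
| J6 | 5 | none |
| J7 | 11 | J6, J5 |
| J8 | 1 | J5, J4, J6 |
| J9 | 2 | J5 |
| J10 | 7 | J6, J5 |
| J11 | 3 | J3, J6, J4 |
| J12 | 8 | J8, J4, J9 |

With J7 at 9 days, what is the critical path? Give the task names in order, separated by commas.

J4, J8, J12

Baseline: J4→J8→J12 = 9+1+8 = 18 → 18 days.
J7 has 2 days of float (longest path through it is 16).
The critical path is still J4→J8→J12; finish is now 18 days.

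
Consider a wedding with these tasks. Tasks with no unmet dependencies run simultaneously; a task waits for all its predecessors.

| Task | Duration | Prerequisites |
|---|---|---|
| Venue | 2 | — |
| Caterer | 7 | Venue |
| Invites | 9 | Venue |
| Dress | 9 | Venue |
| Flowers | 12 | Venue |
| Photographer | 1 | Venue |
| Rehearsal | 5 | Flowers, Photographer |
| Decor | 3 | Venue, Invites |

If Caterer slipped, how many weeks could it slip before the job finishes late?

10

Venue→Flowers→Rehearsal = 2+12+5 = 19 sets the makespan at 19 weeks.
Longest path through Caterer: 9 weeks (earliest finish 9, latest finish 19).
Float = 19 − 9 = 10.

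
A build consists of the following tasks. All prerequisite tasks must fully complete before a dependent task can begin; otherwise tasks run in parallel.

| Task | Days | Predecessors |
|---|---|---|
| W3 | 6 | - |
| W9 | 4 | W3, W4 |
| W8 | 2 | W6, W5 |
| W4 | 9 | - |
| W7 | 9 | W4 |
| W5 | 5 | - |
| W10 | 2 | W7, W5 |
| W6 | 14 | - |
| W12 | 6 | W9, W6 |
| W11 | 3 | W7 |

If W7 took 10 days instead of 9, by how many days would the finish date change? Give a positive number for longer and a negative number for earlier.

Critical path before the change: W4→W7→W11 = 9+9+3 = 21 giving 21 days.
Since W7 is critical, the +1 change carries straight to that chain (now 22 days).
No other chain overtakes it, so the finish is 22 days.
Change in finish: 22 − 21 = +1 days.

1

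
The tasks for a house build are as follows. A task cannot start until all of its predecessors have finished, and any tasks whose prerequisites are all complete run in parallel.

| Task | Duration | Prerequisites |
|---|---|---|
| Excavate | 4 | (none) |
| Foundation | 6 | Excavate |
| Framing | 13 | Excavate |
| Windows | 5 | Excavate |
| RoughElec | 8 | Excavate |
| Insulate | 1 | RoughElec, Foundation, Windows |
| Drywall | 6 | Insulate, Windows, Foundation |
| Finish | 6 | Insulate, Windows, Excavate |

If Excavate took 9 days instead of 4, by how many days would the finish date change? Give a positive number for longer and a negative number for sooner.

5

Critical path before the change: Excavate→RoughElec→Insulate→Drywall = 4+8+1+6 = 19 giving 19 days.
Excavate lies on that path, so at 9 days the path becomes 24 days.
That remains the longest chain; total 24 days.
Change in finish: 24 − 19 = +5 days.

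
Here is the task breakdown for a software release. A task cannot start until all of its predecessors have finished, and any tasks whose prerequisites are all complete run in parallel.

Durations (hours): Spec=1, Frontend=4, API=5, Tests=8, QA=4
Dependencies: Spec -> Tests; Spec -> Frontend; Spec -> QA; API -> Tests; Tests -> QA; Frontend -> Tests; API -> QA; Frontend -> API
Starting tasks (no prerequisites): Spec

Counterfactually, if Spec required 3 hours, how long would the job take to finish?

24

As given, the longest chain is Spec→Frontend→API→Tests→QA = 1+4+5+8+4 = 22, so the finish is 22 hours.
Spec is on the critical path; changing it to 3 makes that path 24 hours.
That remains the longest chain; total 24 hours.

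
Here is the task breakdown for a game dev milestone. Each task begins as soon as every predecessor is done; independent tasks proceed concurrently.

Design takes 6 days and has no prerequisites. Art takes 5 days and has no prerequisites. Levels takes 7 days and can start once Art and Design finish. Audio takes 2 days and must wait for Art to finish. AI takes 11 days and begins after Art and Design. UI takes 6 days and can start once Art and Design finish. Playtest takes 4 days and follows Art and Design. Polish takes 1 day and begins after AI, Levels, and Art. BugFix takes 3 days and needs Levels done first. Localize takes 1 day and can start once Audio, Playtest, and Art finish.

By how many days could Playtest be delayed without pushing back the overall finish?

Critical path: Design→AI→Polish = 6+11+1 = 18, so the finish is 18 days.
Playtest finishes as early as 10 and must finish by 17.
Slack of Playtest = 13 − 6 = 7 days.

7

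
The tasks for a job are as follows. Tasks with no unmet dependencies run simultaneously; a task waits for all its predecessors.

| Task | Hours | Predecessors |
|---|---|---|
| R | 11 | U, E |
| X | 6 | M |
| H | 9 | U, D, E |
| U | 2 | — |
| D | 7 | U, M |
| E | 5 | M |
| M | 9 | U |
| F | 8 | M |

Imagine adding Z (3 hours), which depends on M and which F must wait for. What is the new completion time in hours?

Originally the job takes 27 hours.
With Z inserted, F now waits for max(M, Z).
New critical path: U→M→D→H = 2+9+7+9 = 27 ⇒ 27 hours.

27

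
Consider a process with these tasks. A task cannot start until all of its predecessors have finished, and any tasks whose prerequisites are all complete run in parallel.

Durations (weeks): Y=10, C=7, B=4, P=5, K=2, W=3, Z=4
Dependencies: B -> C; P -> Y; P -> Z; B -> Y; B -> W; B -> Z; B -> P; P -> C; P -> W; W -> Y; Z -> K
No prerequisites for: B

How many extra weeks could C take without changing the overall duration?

B→P→W→Y = 4+5+3+10 = 22 sets the makespan at 22 weeks.
C finishes as early as 16 and must finish by 22.
Slack of C = 15 − 9 = 6 weeks.

6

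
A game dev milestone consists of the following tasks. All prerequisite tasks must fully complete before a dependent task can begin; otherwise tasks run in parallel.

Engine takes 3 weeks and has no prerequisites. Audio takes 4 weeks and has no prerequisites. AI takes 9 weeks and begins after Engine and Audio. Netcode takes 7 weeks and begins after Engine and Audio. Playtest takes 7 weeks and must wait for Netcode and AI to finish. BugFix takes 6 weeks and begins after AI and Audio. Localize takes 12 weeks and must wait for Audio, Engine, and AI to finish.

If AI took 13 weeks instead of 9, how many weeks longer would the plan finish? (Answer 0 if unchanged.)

4

Baseline: Audio→AI→Localize = 4+9+12 = 25 → 25 weeks.
AI lies on that path, so at 13 weeks the path becomes 29 weeks.
No other chain overtakes it, so the finish is 29 weeks.
Change in finish: 29 − 25 = +4 weeks.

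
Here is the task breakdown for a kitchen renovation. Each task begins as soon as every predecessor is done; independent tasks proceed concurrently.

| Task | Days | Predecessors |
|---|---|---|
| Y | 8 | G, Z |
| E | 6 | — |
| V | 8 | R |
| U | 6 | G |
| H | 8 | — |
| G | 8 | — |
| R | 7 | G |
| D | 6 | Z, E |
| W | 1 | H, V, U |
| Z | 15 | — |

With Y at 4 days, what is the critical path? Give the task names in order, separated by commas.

Critical path before the change: G→R→V→W = 8+7+8+1 = 24 giving 24 days.
Y has 1 day of float (longest path through it is 23).
That remains the longest chain; total 24 days.

G, R, V, W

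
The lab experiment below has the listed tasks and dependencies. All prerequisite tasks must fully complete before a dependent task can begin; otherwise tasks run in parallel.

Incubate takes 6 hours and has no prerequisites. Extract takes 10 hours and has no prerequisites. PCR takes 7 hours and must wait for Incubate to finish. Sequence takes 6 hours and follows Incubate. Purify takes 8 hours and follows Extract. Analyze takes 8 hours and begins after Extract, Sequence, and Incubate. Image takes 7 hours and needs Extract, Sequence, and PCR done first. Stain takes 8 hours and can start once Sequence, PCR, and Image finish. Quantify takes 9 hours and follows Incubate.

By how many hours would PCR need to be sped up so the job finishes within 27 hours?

1

Current finish: 28 hours; target: 27.
PCR is on every critical path, so each hour cut from PCR cuts the finish by one (this holds down to a finish of 27).
Need 28 − 27 = 1 hour off PCR → PCR becomes 6 hours, finish becomes 27.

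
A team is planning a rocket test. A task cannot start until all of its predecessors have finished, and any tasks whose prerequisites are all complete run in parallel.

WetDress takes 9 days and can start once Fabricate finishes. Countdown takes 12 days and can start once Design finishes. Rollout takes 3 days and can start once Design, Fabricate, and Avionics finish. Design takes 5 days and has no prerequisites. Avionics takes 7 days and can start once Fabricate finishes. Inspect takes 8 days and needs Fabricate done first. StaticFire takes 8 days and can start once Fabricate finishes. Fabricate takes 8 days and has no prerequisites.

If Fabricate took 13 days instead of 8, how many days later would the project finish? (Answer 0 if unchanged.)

5

As given, the longest chain is Fabricate→Avionics→Rollout = 8+7+3 = 18, so the finish is 18 days.
Fabricate lies on that path, so at 13 days the path becomes 23 days.
That remains the longest chain; total 23 days.
Change in finish: 23 − 18 = +5 days.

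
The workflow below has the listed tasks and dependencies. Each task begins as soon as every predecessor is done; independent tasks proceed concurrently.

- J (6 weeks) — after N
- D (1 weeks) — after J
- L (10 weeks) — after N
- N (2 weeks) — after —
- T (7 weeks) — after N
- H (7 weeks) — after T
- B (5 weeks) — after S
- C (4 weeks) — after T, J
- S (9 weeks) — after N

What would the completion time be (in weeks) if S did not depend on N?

16

With the dependency in place, N→T→H = 2+7+7 = 16 sets the finish at 16 weeks.
Without N→S, S's earliest start moves from 2 to 0.
After: N→T→H = 2+7+7 = 16 → 16 weeks.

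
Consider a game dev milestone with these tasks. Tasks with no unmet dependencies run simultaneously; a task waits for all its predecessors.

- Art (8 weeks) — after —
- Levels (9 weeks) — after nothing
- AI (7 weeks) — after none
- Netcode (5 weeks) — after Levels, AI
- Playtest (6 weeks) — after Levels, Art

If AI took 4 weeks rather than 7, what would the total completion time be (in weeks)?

Critical path before the change: Levels→Playtest = 9+6 = 15 giving 15 weeks.
The longest path through AI is only 12 weeks, so AI has float 3.
That remains the longest chain; total 15 weeks.

15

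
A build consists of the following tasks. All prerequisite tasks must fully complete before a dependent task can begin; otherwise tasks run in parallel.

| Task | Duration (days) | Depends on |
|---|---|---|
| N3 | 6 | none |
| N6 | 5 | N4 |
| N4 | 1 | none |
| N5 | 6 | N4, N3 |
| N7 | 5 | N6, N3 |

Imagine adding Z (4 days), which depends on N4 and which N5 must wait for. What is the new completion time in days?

12

Originally the build takes 12 days.
With Z inserted, N5 now waits for max(N4, N3, Z).
New critical path: N3→N5 = 6+6 = 12 ⇒ 12 days.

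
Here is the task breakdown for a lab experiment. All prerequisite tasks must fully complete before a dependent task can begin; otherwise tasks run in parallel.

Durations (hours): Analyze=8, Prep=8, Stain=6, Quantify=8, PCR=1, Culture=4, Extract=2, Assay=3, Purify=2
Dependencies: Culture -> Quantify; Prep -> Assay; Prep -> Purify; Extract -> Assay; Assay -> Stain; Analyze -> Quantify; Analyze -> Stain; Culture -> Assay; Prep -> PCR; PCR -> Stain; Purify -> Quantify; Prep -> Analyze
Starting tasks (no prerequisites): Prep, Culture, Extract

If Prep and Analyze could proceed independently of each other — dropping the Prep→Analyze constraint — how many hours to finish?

Original critical path: Prep→Analyze→Quantify = 8+8+8 = 24 ⇒ 24 hours.
Without Prep→Analyze, Analyze's earliest start moves from 8 to 0.
After: Prep→Purify→Quantify = 8+2+8 = 18 → 18 hours.

18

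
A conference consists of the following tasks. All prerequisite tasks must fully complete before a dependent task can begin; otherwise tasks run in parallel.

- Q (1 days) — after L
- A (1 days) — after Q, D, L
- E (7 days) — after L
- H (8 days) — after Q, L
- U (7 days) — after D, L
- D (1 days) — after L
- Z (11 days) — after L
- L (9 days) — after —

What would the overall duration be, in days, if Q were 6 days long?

Critical path before the change: L→Z = 9+11 = 20 giving 20 days.
The longest path through Q is only 18 days, so Q has float 2.
New critical path: L→Q→H = 9+6+8 = 23 ⇒ 23 days.

23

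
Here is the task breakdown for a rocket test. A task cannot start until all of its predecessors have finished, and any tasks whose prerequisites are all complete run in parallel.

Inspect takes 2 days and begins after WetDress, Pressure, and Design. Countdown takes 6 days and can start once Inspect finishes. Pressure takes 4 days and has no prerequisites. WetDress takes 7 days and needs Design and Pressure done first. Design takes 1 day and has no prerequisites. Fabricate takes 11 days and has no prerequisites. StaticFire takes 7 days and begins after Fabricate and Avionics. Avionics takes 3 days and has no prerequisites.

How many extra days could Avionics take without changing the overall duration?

The longest chain is Pressure→WetDress→Inspect→Countdown = 4+7+2+6 = 19; overall finish 19 days.
Longest path through Avionics: 10 days (earliest finish 3, latest finish 12).
Float = 19 − 10 = 9.

9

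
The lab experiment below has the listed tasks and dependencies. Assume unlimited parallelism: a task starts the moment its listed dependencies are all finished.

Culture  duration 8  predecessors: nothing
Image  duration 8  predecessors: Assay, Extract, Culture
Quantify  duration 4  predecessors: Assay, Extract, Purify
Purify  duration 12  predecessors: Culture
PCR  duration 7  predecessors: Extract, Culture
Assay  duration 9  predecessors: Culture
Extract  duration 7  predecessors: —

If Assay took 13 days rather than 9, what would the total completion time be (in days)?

Baseline: Culture→Assay→Image = 8+9+8 = 25 → 25 days.
Since Assay is critical, the +4 change carries straight to that chain (now 29 days).
No other chain overtakes it, so the finish is 29 days.

29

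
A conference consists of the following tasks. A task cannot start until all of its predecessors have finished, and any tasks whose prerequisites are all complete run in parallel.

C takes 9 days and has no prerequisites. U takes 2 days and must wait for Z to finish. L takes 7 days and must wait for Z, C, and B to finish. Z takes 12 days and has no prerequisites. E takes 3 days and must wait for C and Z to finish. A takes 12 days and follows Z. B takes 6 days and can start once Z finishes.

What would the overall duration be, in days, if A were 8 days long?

Baseline: Z→B→L = 12+6+7 = 25 → 25 days.
A is off the critical path — its longest chain is 24 days, giving 1 of slack.
No other chain overtakes it, so the finish is 25 days.

25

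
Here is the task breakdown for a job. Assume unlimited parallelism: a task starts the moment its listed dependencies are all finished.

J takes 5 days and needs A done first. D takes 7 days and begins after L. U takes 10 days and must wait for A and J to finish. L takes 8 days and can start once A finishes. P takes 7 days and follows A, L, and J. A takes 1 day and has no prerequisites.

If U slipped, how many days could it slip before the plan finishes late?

A→J→U = 1+5+10 = 16 sets the makespan at 16 days.
The longest chain containing U totals 16 days.
Slack of U = 6 − 6 = 0 days.

0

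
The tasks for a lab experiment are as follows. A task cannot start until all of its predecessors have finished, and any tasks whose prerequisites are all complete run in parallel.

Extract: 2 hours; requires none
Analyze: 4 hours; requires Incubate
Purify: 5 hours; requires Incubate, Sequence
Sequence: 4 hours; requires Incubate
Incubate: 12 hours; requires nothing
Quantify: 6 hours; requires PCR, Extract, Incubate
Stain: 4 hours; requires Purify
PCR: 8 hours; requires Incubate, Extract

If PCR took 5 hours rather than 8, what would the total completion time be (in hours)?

25

As given, the longest chain is Incubate→PCR→Quantify = 12+8+6 = 26, so the finish is 26 hours.
Since PCR is critical, the -3 change carries straight to that chain (now 23 hours).
New critical path: Incubate→Sequence→Purify→Stain = 12+4+5+4 = 25 ⇒ 25 hours.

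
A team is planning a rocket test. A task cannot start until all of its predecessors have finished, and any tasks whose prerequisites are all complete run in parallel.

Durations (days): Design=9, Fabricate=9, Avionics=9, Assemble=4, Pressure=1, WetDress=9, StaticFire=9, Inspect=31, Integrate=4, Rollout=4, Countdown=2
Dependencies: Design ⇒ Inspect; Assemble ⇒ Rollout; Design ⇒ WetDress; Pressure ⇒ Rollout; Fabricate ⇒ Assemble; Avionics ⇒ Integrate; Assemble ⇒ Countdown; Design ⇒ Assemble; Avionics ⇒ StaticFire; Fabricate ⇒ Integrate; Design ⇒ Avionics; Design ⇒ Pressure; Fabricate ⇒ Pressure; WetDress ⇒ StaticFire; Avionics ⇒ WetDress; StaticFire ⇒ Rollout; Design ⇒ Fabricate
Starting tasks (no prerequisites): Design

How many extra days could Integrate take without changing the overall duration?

18

Critical path: Design→Avionics→WetDress→StaticFire→Rollout = 9+9+9+9+4 = 40, so the finish is 40 days.
Integrate finishes as early as 22 and must finish by 40.
Slack of Integrate = 36 − 18 = 18 days.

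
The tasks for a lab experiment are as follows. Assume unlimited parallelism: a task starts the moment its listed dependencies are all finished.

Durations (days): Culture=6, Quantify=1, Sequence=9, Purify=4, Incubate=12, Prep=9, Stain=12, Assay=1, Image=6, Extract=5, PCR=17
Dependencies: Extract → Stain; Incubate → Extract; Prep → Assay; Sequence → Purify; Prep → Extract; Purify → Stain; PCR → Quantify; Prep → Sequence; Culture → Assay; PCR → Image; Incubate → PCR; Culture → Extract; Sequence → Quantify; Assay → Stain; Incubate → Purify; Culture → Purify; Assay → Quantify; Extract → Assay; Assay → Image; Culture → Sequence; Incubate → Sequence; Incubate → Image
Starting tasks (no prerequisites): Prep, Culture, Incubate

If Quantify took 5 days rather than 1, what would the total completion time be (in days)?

As given, the longest chain is Incubate→Sequence→Purify→Stain = 12+9+4+12 = 37, so the finish is 37 days.
Quantify has 7 days of float (longest path through it is 30).
No other chain overtakes it, so the finish is 37 days.

37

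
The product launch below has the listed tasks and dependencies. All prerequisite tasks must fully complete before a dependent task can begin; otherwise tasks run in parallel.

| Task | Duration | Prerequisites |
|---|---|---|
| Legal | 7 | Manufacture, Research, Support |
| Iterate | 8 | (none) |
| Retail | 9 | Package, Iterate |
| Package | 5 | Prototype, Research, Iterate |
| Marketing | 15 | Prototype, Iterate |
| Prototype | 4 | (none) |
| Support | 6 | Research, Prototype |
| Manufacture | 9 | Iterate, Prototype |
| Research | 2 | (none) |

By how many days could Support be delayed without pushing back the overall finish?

7

Critical path: Iterate→Manufacture→Legal = 8+9+7 = 24, so the finish is 24 days.
Support finishes as early as 10 and must finish by 17.
Float = 24 − 17 = 7.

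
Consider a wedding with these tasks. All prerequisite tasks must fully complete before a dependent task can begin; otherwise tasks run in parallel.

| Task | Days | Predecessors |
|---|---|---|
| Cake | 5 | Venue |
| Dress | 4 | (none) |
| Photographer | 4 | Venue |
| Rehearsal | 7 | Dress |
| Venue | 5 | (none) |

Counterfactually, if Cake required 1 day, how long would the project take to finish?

11

Actual critical path: Dress→Rehearsal = 4+7 = 11 ⇒ 11 days.
The longest path through Cake is only 10 days, so Cake has float 1.
No other chain overtakes it, so the finish is 11 days.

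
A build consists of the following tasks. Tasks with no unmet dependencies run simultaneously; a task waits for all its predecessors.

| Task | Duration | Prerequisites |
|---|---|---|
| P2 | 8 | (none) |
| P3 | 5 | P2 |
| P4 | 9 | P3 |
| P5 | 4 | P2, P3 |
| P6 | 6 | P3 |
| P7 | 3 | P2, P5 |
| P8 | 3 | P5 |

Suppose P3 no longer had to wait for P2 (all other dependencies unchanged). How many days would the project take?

With the dependency in place, P2→P3→P4 = 8+5+9 = 22 sets the finish at 22 days.
Without P2→P3, P3's earliest start moves from 8 to 0.
The longest chain is now P2→P5→P7 = 8+4+3 = 15, so the project takes 15 days.

15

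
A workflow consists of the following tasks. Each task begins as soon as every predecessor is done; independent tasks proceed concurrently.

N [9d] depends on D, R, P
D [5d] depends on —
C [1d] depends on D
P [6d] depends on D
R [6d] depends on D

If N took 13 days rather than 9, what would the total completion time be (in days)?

24

As given, the longest chain is D→R→N = 5+6+9 = 20, so the finish is 20 days.
Since N is critical, the +4 change carries straight to that chain (now 24 days).
That remains the longest chain; total 24 days.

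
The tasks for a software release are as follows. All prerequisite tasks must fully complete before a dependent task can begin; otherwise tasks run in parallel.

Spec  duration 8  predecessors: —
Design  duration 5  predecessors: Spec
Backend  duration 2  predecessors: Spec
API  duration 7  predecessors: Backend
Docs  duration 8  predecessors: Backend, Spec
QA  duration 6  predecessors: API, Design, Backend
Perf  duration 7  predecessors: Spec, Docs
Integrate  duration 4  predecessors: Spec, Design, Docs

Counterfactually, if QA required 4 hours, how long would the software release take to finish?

The binding path is Spec→Backend→Docs→Perf = 8+2+8+7 = 25; finish at 25 hours.
QA has 2 hours of float (longest path through it is 23).
No other chain overtakes it, so the finish is 25 hours.

25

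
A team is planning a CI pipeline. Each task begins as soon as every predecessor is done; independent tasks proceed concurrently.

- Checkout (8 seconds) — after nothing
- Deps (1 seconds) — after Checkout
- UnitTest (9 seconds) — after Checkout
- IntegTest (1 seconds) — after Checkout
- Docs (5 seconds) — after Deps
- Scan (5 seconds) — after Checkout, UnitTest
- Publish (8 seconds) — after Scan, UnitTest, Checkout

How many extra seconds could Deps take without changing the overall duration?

Critical path: Checkout→UnitTest→Scan→Publish = 8+9+5+8 = 30, so the finish is 30 seconds.
Deps finishes as early as 9 and must finish by 25.
So Deps can slip 25 − 9 = 16 seconds.

16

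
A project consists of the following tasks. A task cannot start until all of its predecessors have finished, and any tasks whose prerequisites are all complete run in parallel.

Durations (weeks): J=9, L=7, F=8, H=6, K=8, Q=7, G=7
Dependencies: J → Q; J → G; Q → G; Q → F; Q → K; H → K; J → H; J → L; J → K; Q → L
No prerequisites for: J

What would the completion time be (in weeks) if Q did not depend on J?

Before: longest chain J→Q→K = 9+7+8 = 24, finish 24.
Without J→Q, Q's earliest start moves from 9 to 0.
After: J→H→K = 9+6+8 = 23 → 23 weeks.

23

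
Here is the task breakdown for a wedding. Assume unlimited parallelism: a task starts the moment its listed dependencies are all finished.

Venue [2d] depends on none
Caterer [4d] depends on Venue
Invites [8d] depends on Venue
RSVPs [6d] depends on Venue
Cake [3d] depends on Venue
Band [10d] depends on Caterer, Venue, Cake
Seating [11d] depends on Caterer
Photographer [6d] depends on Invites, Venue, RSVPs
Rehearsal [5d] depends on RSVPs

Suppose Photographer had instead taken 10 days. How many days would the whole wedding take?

20

As given, the longest chain is Venue→Caterer→Seating = 2+4+11 = 17, so the finish is 17 days.
The longest path through Photographer is only 16 days, so Photographer has float 1.
New critical path: Venue→Invites→Photographer = 2+8+10 = 20 ⇒ 20 days.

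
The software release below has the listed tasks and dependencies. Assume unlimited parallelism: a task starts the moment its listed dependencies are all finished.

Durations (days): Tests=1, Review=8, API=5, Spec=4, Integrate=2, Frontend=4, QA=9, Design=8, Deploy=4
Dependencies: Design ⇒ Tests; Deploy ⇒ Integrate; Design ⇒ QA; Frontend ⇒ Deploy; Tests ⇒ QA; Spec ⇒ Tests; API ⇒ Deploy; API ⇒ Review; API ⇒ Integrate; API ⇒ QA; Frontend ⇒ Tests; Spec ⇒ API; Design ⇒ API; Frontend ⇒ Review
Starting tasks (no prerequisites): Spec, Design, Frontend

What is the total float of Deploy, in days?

3

The longest chain is Design→API→QA = 8+5+9 = 22; overall finish 22 days.
Longest path through Deploy: 19 days (earliest finish 17, latest finish 20).
Float = 22 − 19 = 3.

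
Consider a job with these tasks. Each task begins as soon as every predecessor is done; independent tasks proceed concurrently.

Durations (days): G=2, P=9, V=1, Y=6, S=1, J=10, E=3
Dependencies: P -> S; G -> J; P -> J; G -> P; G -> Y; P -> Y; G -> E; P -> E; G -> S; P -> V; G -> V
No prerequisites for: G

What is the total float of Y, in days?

Critical path: G→P→J = 2+9+10 = 21, so the finish is 21 days.
Y finishes as early as 17 and must finish by 21.
Float = 21 − 17 = 4.

4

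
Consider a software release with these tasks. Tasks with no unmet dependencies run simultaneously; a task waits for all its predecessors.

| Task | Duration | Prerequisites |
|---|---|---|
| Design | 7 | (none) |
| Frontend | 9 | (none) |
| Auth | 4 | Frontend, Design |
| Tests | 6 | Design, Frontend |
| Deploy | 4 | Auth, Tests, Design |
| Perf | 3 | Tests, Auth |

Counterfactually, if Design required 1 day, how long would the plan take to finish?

The binding path is Frontend→Tests→Deploy = 9+6+4 = 19; finish at 19 days.
The longest path through Design is only 17 days, so Design has float 2.
No other chain overtakes it, so the finish is 19 days.

19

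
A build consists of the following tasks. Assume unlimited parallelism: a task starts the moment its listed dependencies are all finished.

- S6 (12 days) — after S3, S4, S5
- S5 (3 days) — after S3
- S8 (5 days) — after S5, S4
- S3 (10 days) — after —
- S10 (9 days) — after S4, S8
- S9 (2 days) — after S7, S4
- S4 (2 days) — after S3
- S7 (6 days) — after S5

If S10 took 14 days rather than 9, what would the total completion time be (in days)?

The binding path is S3→S5→S8→S10 = 10+3+5+9 = 27; finish at 27 days.
S10 lies on that path, so at 14 days the path becomes 32 days.
That remains the longest chain; total 32 days.

32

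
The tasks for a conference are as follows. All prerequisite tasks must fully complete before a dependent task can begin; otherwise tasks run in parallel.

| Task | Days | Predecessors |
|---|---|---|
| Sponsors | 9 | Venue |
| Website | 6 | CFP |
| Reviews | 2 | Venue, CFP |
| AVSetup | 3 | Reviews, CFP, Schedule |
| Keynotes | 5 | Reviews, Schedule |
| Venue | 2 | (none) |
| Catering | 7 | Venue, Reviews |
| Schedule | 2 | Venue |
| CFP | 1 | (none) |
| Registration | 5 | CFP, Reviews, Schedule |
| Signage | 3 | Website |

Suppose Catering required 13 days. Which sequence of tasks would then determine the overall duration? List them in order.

Venue, Reviews, Catering

Baseline: Venue→Reviews→Catering = 2+2+7 = 11 → 11 days.
Catering lies on that path, so at 13 days the path becomes 17 days.
The critical path is still Venue→Reviews→Catering; finish is now 17 days.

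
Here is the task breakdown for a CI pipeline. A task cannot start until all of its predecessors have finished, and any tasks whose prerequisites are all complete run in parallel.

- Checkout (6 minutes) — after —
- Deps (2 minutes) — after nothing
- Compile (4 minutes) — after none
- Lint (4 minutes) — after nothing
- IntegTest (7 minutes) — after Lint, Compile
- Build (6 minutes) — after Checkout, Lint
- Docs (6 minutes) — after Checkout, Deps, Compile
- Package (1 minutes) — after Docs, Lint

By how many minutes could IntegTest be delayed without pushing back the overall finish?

2

Checkout→Docs→Package = 6+6+1 = 13 sets the makespan at 13 minutes.
The longest chain containing IntegTest totals 11 minutes.
Float = 13 − 11 = 2.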